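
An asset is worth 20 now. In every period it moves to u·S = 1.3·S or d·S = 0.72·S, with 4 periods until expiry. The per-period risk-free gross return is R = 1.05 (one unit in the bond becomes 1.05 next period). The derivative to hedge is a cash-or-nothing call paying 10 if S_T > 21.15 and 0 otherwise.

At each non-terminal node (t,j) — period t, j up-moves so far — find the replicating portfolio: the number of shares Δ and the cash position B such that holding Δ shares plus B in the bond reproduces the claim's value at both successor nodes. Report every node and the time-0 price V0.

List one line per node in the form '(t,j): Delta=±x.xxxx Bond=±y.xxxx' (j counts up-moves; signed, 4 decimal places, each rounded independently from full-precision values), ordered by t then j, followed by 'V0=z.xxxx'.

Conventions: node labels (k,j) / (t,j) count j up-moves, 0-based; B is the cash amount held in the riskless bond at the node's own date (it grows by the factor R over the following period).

(0,0): Delta=0.3117 Bond=-2.7599
(1,0): Delta=0.3516 Bond=-3.4714
(1,1): Delta=0.2950 Bond=-2.4633
(2,0): Delta=0.0000 Bond=0.0000
(2,1): Delta=0.4991 Bond=-6.4064
(2,2): Delta=0.2094 Bond=0.3074
(3,0): Delta=0.0000 Bond=0.0000
(3,1): Delta=0.0000 Bond=0.0000
(3,2): Delta=0.7085 Bond=-11.8227
(3,3): Delta=0.0000 Bond=9.5238
V0=3.4748

Arbitrage-free pricing uses the up-move probability p* = (R−d)/(u−d) = 0.5690, discounting each step at R = 1.05.
Terminal payoffs: V(4,0)=0.0000, V(4,1)=0.0000, V(4,2)=0.0000, V(4,3)=10.0000, V(4,4)=10.0000
(3,0): S=7.4650. Δ = (V_up−V_dn)/(S_up−S_dn) = (0.0000−0.0000)/(9.7044−5.3748) = 0.0000. V = [p*·0.0000 + (1−p*)·0.0000]/1.05 = 0.0000. B = V − Δ·S = 0.0000.
(3,1): S=13.4784. Δ = (V_up−V_dn)/(S_up−S_dn) = (0.0000−0.0000)/(17.5219−9.7044) = 0.0000. V = [p*·0.0000 + (1−p*)·0.0000]/1.05 = 0.0000. B = V − Δ·S = 0.0000.
(3,2): S=24.3360. Δ = (V_up−V_dn)/(S_up−S_dn) = (10.0000−0.0000)/(31.6368−17.5219) = 0.7085. V = [p*·10.0000 + (1−p*)·0.0000]/1.05 = 5.4187. B = V − Δ·S = -11.8227.
(3,3): S=43.9400. Δ = (V_up−V_dn)/(S_up−S_dn) = (10.0000−10.0000)/(57.1220−31.6368) = 0.0000. V = [p*·10.0000 + (1−p*)·10.0000]/1.05 = 9.5238. B = V − Δ·S = 9.5238.
(2,0): S=10.3680. Δ = (V_up−V_dn)/(S_up−S_dn) = (0.0000−0.0000)/(13.4784−7.4650) = 0.0000. V = [p*·0.0000 + (1−p*)·0.0000]/1.05 = 0.0000. B = V − Δ·S = 0.0000.
(2,1): S=18.7200. Δ = (V_up−V_dn)/(S_up−S_dn) = (5.4187−0.0000)/(24.3360−13.4784) = 0.4991. V = [p*·5.4187 + (1−p*)·0.0000]/1.05 = 2.9363. B = V − Δ·S = -6.4064.
(2,2): S=33.8000. Δ = (V_up−V_dn)/(S_up−S_dn) = (9.5238−5.4187)/(43.9400−24.3360) = 0.2094. V = [p*·9.5238 + (1−p*)·5.4187]/1.05 = 7.3851. B = V − Δ·S = 0.3074.
(1,0): S=14.4000. Δ = (V_up−V_dn)/(S_up−S_dn) = (2.9363−0.0000)/(18.7200−10.3680) = 0.3516. V = [p*·2.9363 + (1−p*)·0.0000]/1.05 = 1.5911. B = V − Δ·S = -3.4714.
(1,1): S=26.0000. Δ = (V_up−V_dn)/(S_up−S_dn) = (7.3851−2.9363)/(33.8000−18.7200) = 0.2950. V = [p*·7.3851 + (1−p*)·2.9363]/1.05 = 5.2071. B = V − Δ·S = -2.4633.
(0,0): S=20.0000. Δ = (V_up−V_dn)/(S_up−S_dn) = (5.2071−1.5911)/(26.0000−14.4000) = 0.3117. V = [p*·5.2071 + (1−p*)·1.5911]/1.05 = 3.4748. B = V − Δ·S = -2.7599.
Sanity check at the root: Δ(0,0)·S0 + B(0,0) reproduces V0 = 3.4748.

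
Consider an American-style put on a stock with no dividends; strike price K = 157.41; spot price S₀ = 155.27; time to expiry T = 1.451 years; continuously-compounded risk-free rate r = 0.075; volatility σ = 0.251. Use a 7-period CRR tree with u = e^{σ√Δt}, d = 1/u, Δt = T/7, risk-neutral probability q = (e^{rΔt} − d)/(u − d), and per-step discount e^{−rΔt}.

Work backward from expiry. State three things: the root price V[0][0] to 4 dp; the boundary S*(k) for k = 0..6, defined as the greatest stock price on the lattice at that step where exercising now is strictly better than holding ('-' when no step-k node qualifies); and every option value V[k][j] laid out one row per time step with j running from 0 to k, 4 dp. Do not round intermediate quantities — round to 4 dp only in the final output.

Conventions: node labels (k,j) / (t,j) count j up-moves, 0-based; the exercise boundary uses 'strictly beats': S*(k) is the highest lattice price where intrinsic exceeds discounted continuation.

price = 13.9875
boundary = - - 123.5458 110.2042 123.5458 110.2042 123.5458
tree:
13.9875
22.1355 7.4487
33.8642 12.7813 3.1199
47.2058 21.2289 5.9522 0.7965
59.1067 33.8642 11.0757 1.7581 0.0000
69.7223 47.2058 19.8948 3.8806 0.0000 0.0000
79.1917 59.1067 33.8642 8.5658 0.0000 0.0000 0.0000
87.6384 69.7223 47.2058 18.9075 0.0000 0.0000 0.0000 0.0000

Δt=0.20729, u=1.12106, d=0.89201, q=0.53987, disc=e^(-rΔt)=0.98457
k=7 terminal: V=max(K-S,0) → 87.6384 69.7223 47.2058 18.9075 0.0000 0.0000 0.0000 0.0000
k=6: j=0 S=78.2183 intr=79.1917 cont=76.7634 V=79.1917[EX]; j=1 S=98.3033 intr=59.1067 cont=56.6784 V=59.1067[EX]; j=2 S=123.5458 intr=33.8642 cont=31.4360 V=33.8642[EX]; j=3 S=155.2700 intr=2.1400 cont=8.5658 V=8.5658[hold]; j=4 S=195.1404 intr=0.0000 cont=0.0000 V=0.0000[hold]; j=5 S=245.2488 intr=0.0000 cont=0.0000 V=0.0000[hold]; j=6 S=308.2240 intr=0.0000 cont=0.0000 V=0.0000[hold]  S*(6)=123.5458
k=5: j=0 S=87.6877 intr=69.7223 cont=67.2941 V=69.7223[EX]; j=1 S=110.2042 intr=47.2058 cont=44.7776 V=47.2058[EX]; j=2 S=138.5025 intr=18.9075 cont=19.8948 V=19.8948[hold]; j=3 S=174.0674 intr=0.0000 cont=3.8806 V=3.8806[hold]; j=4 S=218.7646 intr=0.0000 cont=0.0000 V=0.0000[hold]; j=5 S=274.9392 intr=0.0000 cont=0.0000 V=0.0000[hold]  S*(5)=110.2042
k=4: j=0 S=98.3033 intr=59.1067 cont=56.6784 V=59.1067[EX]; j=1 S=123.5458 intr=33.8642 cont=31.9608 V=33.8642[EX]; j=2 S=155.2700 intr=2.1400 cont=11.0757 V=11.0757[hold]; j=3 S=195.1404 intr=0.0000 cont=1.7581 V=1.7581[hold]; j=4 S=245.2488 intr=0.0000 cont=0.0000 V=0.0000[hold]  S*(4)=123.5458
k=3: j=0 S=110.2042 intr=47.2058 cont=44.7776 V=47.2058[EX]; j=1 S=138.5025 intr=18.9075 cont=21.2289 V=21.2289[hold]; j=2 S=174.0674 intr=0.0000 cont=5.9522 V=5.9522[hold]; j=3 S=218.7646 intr=0.0000 cont=0.7965 V=0.7965[hold]  S*(3)=110.2042
k=2: j=0 S=123.5458 intr=33.8642 cont=32.6699 V=33.8642[EX]; j=1 S=155.2700 intr=2.1400 cont=12.7813 V=12.7813[hold]; j=2 S=195.1404 intr=0.0000 cont=3.1199 V=3.1199[hold]  S*(2)=123.5458
k=1: j=0 S=138.5025 intr=18.9075 cont=22.1355 V=22.1355[hold]; j=1 S=174.0674 intr=0.0000 cont=7.4487 V=7.4487[hold]  S*(1)=-
k=0: j=0 S=155.2700 intr=2.1400 cont=13.9875 V=13.9875[hold]  S*(0)=-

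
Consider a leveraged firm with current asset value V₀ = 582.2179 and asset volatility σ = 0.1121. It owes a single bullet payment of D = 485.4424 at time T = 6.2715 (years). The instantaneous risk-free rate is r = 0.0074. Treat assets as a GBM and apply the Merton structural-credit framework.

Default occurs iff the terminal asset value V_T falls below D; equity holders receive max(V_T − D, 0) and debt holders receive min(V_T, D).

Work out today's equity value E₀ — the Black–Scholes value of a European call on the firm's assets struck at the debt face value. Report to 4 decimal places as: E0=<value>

Apply the equity-as-call identities (strike 485.4424, horizon 6.2715 years):
d₁ = [ln(V₀/D) + (r + σ²/2)T] / (σ√T)
   = [ln(582.2179/485.4424) + (0.0074 + 0.5·0.1121²)·6.2715] / (0.1121·√6.2715)
   = [0.181784 + 0.085814] / 0.280732 = 0.953218
d₂ = d₁ − σ√T = 0.953218 − 0.280732 = 0.672486
N(d₁) = 0.829760,  N(d₂) = 0.749363,  e^(−rT) = 0.954651
E₀ = V₀·N(d₁) − D·e^(−rT)·N(d₂)
   = 582.2179·0.829760 − 485.4424·0.954651·0.749363 = 135.825285

E0=135.8253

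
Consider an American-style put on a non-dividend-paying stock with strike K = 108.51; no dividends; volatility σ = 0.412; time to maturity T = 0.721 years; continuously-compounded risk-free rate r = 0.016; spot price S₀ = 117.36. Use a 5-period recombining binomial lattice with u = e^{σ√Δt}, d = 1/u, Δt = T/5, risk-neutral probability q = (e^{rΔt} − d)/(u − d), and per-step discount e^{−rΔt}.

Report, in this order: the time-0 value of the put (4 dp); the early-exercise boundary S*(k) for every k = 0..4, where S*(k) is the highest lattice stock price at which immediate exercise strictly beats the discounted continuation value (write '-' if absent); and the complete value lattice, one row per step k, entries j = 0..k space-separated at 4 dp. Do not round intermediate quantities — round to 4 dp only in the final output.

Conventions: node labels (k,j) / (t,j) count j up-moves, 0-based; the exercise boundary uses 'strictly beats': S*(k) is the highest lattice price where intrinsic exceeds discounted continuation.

price = 11.5794
boundary = - - - 73.3976 85.8278
tree:
11.5794
17.3456 5.0901
25.1908 8.5246 1.2160
35.1124 14.0511 2.2924 0.0000
45.7423 22.6822 4.3216 0.0000 0.0000
54.8328 35.1124 8.1469 0.0000 0.0000 0.0000

Δt=0.14420  u=1.16935  d=0.85517  q=0.46832  discount=0.99770
step 5 (expiry): payoffs max(K−S,0) = 54.8328 35.1124 8.1469 0.0000 0.0000 0.0000
step 4: (k=4,j=0): S=62.7677, K−S=45.7423, hold=45.4923 ⇒ V=45.7423 exercise | (k=4,j=1): S=85.8278, K−S=22.6822, hold=22.4321 ⇒ V=22.6822 exercise | (k=4,j=2): S=117.3600, K−S=0.0000, hold=4.3216 ⇒ V=4.3216 continue | (k=4,j=3): S=160.4768, K−S=0.0000, hold=0.0000 ⇒ V=0.0000 continue | (k=4,j=4): S=219.4342, K−S=0.0000, hold=0.0000 ⇒ V=0.0000 continue  boundary S*=85.8278
step 3: (k=3,j=0): S=73.3976, K−S=35.1124, hold=34.8623 ⇒ V=35.1124 exercise | (k=3,j=1): S=100.3631, K−S=8.1469, hold=14.0511 ⇒ V=14.0511 continue | (k=3,j=2): S=137.2354, K−S=0.0000, hold=2.2924 ⇒ V=2.2924 continue | (k=3,j=3): S=187.6542, K−S=0.0000, hold=0.0000 ⇒ V=0.0000 continue  boundary S*=73.3976
step 2: (k=2,j=0): S=85.8278, K−S=22.6822, hold=25.1908 ⇒ V=25.1908 continue | (k=2,j=1): S=117.3600, K−S=0.0000, hold=8.5246 ⇒ V=8.5246 continue | (k=2,j=2): S=160.4768, K−S=0.0000, hold=1.2160 ⇒ V=1.2160 continue  boundary S*=-
step 1: (k=1,j=0): S=100.3631, K−S=8.1469, hold=17.3456 ⇒ V=17.3456 continue | (k=1,j=1): S=137.2354, K−S=0.0000, hold=5.0901 ⇒ V=5.0901 continue  boundary S*=-
step 0: (k=0,j=0): S=117.3600, K−S=0.0000, hold=11.5794 ⇒ V=11.5794 continue  boundary S*=-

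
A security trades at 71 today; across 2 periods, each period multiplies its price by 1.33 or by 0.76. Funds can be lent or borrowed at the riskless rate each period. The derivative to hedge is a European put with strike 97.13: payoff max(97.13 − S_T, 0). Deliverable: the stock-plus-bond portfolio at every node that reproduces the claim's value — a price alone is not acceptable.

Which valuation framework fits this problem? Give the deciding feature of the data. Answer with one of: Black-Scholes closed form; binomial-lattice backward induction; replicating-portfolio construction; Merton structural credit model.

Key observation: since the answer must list Δ and B at each node of the 1.33/0.76 lattice on 71, the replicating-portfolio method — solving the two-state system at every node — is the one that applies.

framework: replicating-portfolio construction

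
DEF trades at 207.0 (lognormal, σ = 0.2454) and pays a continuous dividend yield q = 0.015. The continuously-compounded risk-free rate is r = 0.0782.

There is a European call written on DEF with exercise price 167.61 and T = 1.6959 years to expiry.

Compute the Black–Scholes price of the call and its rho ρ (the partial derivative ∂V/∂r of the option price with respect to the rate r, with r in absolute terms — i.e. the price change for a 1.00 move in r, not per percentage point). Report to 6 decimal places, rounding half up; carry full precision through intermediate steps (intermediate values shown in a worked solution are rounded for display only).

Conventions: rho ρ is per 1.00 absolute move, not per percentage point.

σ√T = 0.2454·√1.6959 = 0.319576
d₁ = (ln(S/K) + (r−q+σ²/2)T) / (σ√T) = (ln(207.0/167.61) + (0.0782−0.015+0.2454²/2)·1.6959) / 0.319576 = (0.211079 + 0.158245) / 0.319576 = 1.155668
d₂ = d₁ − σ√T = 1.155668 − 0.319576 = 0.836092
e^{−rT} = 0.875798
e^{−qT} = 0.974882
N(d₁) = 0.876092,  N(d₂) = 0.798448
Call price V = S·e^{−qT}·N(d₁) − K·e^{−rT}·N(d₂) = 176.795849 − 117.206297 = 59.589553
ρ = K·T·e^{−rT}·N(d₂) = 198.770159

price = 59.589553
ρ = 198.770159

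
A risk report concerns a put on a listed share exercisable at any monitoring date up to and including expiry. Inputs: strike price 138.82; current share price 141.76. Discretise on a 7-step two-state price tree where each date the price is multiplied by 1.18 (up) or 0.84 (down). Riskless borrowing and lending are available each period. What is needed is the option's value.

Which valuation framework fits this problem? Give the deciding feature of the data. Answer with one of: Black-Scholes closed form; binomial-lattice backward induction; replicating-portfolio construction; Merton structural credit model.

Key observation: the defining feature is the embedded early-exercise option across 7 discrete dates on the spot-141.76 tree; pricing the strike-138.82 put means working backward with an exercise test at every node.

framework: binomial-lattice backward induction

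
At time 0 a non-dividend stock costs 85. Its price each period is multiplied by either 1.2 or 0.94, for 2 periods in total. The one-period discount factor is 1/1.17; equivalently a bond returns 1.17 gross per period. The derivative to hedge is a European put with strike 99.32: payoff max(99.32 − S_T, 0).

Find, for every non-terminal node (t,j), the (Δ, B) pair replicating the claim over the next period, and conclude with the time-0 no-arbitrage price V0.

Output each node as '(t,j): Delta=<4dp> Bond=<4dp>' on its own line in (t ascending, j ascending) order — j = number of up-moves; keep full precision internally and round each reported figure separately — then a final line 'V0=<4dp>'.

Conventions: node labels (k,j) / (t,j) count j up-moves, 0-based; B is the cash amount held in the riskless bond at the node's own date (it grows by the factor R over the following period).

(0,0): Delta=-0.2104 Bond=18.6317
(1,0): Delta=-1.0000 Bond=84.8889
(1,1): Delta=-0.1297 Bond=13.5700
V0=0.7485

Since d<R<u, set p* = (R−d)/(u−d) = 0.8846; price each node as the discounted p*-expectation of its children.
Terminal payoffs: V(2,0)=24.2140, V(2,1)=3.4400, V(2,2)=0.0000
  t=1,j=0: stock 79.9000 → up 95.8800 (V=3.4400), down 75.1060 (V=24.2140). Price 4.9889; hedge Δ=-1.0000, bond B=84.8889.
  t=1,j=1: stock 102.0000 → up 122.4000 (V=0.0000), down 95.8800 (V=3.4400). Price 0.3393; hedge Δ=-0.1297, bond B=13.5700.
  t=0,j=0: stock 85.0000 → up 102.0000 (V=0.3393), down 79.9000 (V=4.9889). Price 0.7485; hedge Δ=-0.2104, bond B=18.6317.
Verification: the root portfolio costs Δ(0,0)·S0 + B(0,0) = 0.7485, matching V0.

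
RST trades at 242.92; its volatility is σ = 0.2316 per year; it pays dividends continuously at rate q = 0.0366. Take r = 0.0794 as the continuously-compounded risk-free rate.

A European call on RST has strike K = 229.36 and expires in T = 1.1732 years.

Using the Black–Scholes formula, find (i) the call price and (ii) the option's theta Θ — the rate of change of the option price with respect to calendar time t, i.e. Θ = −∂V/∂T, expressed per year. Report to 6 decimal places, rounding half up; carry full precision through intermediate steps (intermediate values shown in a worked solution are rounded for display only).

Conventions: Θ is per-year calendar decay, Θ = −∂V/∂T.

σ√T = 0.2316·√1.1732 = 0.250856
d₁ = (ln(S/K) + (r−q+σ²/2)T) / (σ√T) = (ln(242.92/229.36) + (0.0794−0.0366+0.2316²/2)·1.1732) / 0.250856 = (0.057439 + 0.081677) / 0.250856 = 0.554568
d₂ = d₁ − σ√T = 0.554568 − 0.250856 = 0.303712
e^{−rT} = 0.911055
e^{−qT} = 0.957970
N(d₁) = 0.710405,  N(d₂) = 0.619326
Call price V = S·e^{−qT}·N(d₁) − K·e^{−rT}·N(d₂) = 165.318312 − 129.414140 = 35.904172
φ(d₁) = (1/√(2π))·e^{−d₁²/2} = 0.342080
Θ = −S·e^{−qT}·φ(d₁)·σ/(2√T) + q·S·e^{−qT}·N(d₁) − r·K·e^{−rT}·N(d₂) = −8.510695 + 6.050650 − 10.275483 = -12.735527

price = 35.904172
Θ = -12.735527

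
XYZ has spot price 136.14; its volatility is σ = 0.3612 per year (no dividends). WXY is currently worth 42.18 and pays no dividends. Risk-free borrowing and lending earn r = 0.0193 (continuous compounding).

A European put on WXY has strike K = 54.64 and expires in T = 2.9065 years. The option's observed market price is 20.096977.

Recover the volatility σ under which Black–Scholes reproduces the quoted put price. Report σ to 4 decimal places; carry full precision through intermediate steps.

sigma = 0.4810

At σ = 0.4810 the Black–Scholes value reproduces the quote:
σ√T = 0.481·√2.9065 = 0.820031
d₁ = (ln(S/K) + (r+σ²/2)T) / (σ√T) = (ln(42.18/54.64) + (0.0193+0.481²/2)·2.9065) / 0.820031 = (-0.258820 + 0.392321) / 0.820031 = 0.162800
d₂ = d₁ − σ√T = 0.162800 − 0.820031 = -0.657231
e^{−rT} = 0.945449
N(−d₁) = 0.435338,  N(−d₂) = 0.744484
V = K·e^{−rT}·N(−d₂) − S·N(−d₁) = 38.459537 − 18.362560 = 20.096977 (the observed quote) — the price is monotone increasing in volatility, hence this σ is the only solution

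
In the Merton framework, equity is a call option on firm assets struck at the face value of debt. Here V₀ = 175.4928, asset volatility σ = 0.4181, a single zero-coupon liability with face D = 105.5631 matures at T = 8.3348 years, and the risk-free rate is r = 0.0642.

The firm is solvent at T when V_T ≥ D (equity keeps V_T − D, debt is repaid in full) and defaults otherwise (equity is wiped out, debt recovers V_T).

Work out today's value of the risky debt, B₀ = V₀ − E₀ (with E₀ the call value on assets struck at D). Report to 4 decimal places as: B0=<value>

B0=49.7419

Work the structural quantities from V₀ = 175.4928 against face 105.5631:
d₁ = [ln(V₀/D) + (r + σ²/2)T] / (σ√T)
   = [ln(175.4928/105.5631) + (0.0642 + 0.5·0.4181²)·8.3348] / (0.4181·√8.3348)
   = [0.508289 + 1.263587] / 1.207057 = 1.467931
d₂ = d₁ − σ√T = 1.467931 − 1.207057 = 0.260874
N(d₁) = 0.928939,  N(d₂) = 0.602905,  e^(−rT) = 0.585614
E₀ = V₀·N(d₁) − D·e^(−rT)·N(d₂)
   = 175.4928·0.928939 − 105.5631·0.585614·0.602905 = 125.750878
B₀ = V₀ − E₀ = 175.4928 − 125.750878 = 49.741922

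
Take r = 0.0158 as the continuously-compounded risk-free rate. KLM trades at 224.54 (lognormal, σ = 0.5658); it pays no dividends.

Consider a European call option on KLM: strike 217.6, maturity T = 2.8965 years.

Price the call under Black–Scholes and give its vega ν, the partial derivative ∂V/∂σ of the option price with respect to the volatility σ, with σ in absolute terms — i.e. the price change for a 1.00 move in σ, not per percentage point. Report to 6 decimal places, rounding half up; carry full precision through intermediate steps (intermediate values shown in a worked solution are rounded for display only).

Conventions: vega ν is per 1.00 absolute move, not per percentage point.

price = 88.529910
ν = 130.212737

σ√T = 0.5658·√2.8965 = 0.962941
d₁ = (ln(S/K) + (r+σ²/2)T) / (σ√T) = (ln(224.54/217.6) + (0.0158+0.5658²/2)·2.8965) / 0.962941 = (0.031395 + 0.509392) / 0.962941 = 0.561600
d₂ = d₁ − σ√T = 0.561600 − 0.962941 = -0.401341
e^{−rT} = 0.955267
N(d₁) = 0.712806,  N(d₂) = 0.344085
Call price V = S·N(d₁) − K·e^{−rT}·N(d₂) = 160.053402 − 71.523492 = 88.529910
φ(d₁) = (1/√(2π))·e^{−d₁²/2} = 0.340740
ν = S·φ(d₁)·√T = 130.212737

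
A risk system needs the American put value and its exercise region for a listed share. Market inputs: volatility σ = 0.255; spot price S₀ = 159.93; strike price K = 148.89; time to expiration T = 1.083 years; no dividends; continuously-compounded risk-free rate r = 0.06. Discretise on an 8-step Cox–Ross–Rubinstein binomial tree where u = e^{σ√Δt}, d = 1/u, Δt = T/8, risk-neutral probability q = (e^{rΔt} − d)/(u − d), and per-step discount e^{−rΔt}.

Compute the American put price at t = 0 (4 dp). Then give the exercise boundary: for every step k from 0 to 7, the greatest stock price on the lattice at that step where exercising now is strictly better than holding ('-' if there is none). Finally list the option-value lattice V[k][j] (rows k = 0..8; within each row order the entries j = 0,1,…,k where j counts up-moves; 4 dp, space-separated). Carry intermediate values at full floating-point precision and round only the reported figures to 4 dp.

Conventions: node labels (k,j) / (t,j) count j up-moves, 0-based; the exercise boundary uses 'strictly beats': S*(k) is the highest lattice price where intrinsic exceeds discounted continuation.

Δt=0.13537  u=1.09837  d=0.91044  q=0.51996  discount=0.99191
step 8 (expiry): payoffs max(K−S,0) = 73.3885 57.8045 39.0039 16.3227 0.0000 0.0000 0.0000 0.0000 0.0000
step 7: (k=7,j=0): S=82.9282, K−S=65.9618, hold=64.7573 ⇒ V=65.9618 exercise | (k=7,j=1): S=100.0451, K−S=48.8449, hold=47.6404 ⇒ V=48.8449 exercise | (k=7,j=2): S=120.6951, K−S=28.1949, hold=26.9905 ⇒ V=28.1949 exercise | (k=7,j=3): S=145.6073, K−S=3.2827, hold=7.7722 ⇒ V=7.7722 continue | (k=7,j=4): S=175.6616, K−S=0.0000, hold=0.0000 ⇒ V=0.0000 continue | (k=7,j=5): S=211.9192, K−S=0.0000, hold=0.0000 ⇒ V=0.0000 continue | (k=7,j=6): S=255.6607, K−S=0.0000, hold=0.0000 ⇒ V=0.0000 continue | (k=7,j=7): S=308.4308, K−S=0.0000, hold=0.0000 ⇒ V=0.0000 continue  boundary S*=120.6951
step 6: (k=6,j=0): S=91.0855, K−S=57.8045, hold=56.6001 ⇒ V=57.8045 exercise | (k=6,j=1): S=109.8861, K−S=39.0039, hold=37.7995 ⇒ V=39.0039 exercise | (k=6,j=2): S=132.5673, K−S=16.3227, hold=17.4337 ⇒ V=17.4337 continue | (k=6,j=3): S=159.9300, K−S=0.0000, hold=3.7008 ⇒ V=3.7008 continue | (k=6,j=4): S=192.9406, K−S=0.0000, hold=0.0000 ⇒ V=0.0000 continue | (k=6,j=5): S=232.7648, K−S=0.0000, hold=0.0000 ⇒ V=0.0000 continue | (k=6,j=6): S=280.8089, K−S=0.0000, hold=0.0000 ⇒ V=0.0000 continue  boundary S*=109.8861
step 5: (k=5,j=0): S=100.0451, K−S=48.8449, hold=47.6404 ⇒ V=48.8449 exercise | (k=5,j=1): S=120.6951, K−S=28.1949, hold=27.5635 ⇒ V=28.1949 exercise | (k=5,j=2): S=145.6073, K−S=3.2827, hold=10.2099 ⇒ V=10.2099 continue | (k=5,j=3): S=175.6616, K−S=0.0000, hold=1.7621 ⇒ V=1.7621 continue | (k=5,j=4): S=211.9192, K−S=0.0000, hold=0.0000 ⇒ V=0.0000 continue | (k=5,j=5): S=255.6607, K−S=0.0000, hold=0.0000 ⇒ V=0.0000 continue  boundary S*=120.6951
step 4: (k=4,j=0): S=109.8861, K−S=39.0039, hold=37.7995 ⇒ V=39.0039 exercise | (k=4,j=1): S=132.5673, K−S=16.3227, hold=18.6910 ⇒ V=18.6910 continue | (k=4,j=2): S=159.9300, K−S=0.0000, hold=5.7703 ⇒ V=5.7703 continue | (k=4,j=3): S=192.9406, K−S=0.0000, hold=0.8391 ⇒ V=0.8391 continue | (k=4,j=4): S=232.7648, K−S=0.0000, hold=0.0000 ⇒ V=0.0000 continue  boundary S*=109.8861
step 3: (k=3,j=0): S=120.6951, K−S=28.1949, hold=28.2119 ⇒ V=28.2119 continue | (k=3,j=1): S=145.6073, K−S=3.2827, hold=11.8759 ⇒ V=11.8759 continue | (k=3,j=2): S=175.6616, K−S=0.0000, hold=3.1803 ⇒ V=3.1803 continue | (k=3,j=3): S=211.9192, K−S=0.0000, hold=0.3995 ⇒ V=0.3995 continue  boundary S*=-
step 2: (k=2,j=0): S=132.5673, K−S=16.3227, hold=19.5583 ⇒ V=19.5583 continue | (k=2,j=1): S=159.9300, K−S=0.0000, hold=7.2951 ⇒ V=7.2951 continue | (k=2,j=2): S=192.9406, K−S=0.0000, hold=1.7204 ⇒ V=1.7204 continue  boundary S*=-
step 1: (k=1,j=0): S=145.6073, K−S=3.2827, hold=13.0753 ⇒ V=13.0753 continue | (k=1,j=1): S=175.6616, K−S=0.0000, hold=4.3609 ⇒ V=4.3609 continue  boundary S*=-
step 0: (k=0,j=0): S=159.9300, K−S=0.0000, hold=8.4750 ⇒ V=8.4750 continue  boundary S*=-

price = 8.4750
boundary = - - - - 109.8861 120.6951 109.8861 120.6951
tree:
8.4750
13.0753 4.3609
19.5583 7.2951 1.7204
28.2119 11.8759 3.1803 0.3995
39.0039 18.6910 5.7703 0.8391 0.0000
48.8449 28.1949 10.2099 1.7621 0.0000 0.0000
57.8045 39.0039 17.4337 3.7008 0.0000 0.0000 0.0000
65.9618 48.8449 28.1949 7.7722 0.0000 0.0000 0.0000 0.0000
73.3885 57.8045 39.0039 16.3227 0.0000 0.0000 0.0000 0.0000 0.0000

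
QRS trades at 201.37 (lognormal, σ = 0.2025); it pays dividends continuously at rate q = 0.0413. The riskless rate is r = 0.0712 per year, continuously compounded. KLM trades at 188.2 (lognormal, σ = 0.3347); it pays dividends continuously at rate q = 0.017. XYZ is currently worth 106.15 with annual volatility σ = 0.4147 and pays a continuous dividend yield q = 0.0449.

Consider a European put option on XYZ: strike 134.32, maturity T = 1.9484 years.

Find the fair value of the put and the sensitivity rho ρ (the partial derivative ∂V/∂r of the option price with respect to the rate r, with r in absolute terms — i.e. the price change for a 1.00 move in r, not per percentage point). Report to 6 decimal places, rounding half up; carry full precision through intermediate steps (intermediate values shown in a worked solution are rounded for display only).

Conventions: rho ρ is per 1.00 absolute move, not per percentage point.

σ√T = 0.4147·√1.9484 = 0.578859
d₁ = (ln(S/K) + (r−q+σ²/2)T) / (σ√T) = (ln(106.15/134.32) + (0.0712−0.0449+0.4147²/2)·1.9484) / 0.578859 = (-0.235372 + 0.218782) / 0.578859 = -0.028659
d₂ = d₁ − σ√T = -0.028659 − 0.578859 = -0.607519
e^{−rT} = 0.870466
e^{−qT} = 0.916234
N(−d₁) = 0.511432,  N(−d₂) = 0.728247
Put price V = K·e^{−rT}·N(−d₂) − S·e^{−qT}·N(−d₁) = 85.147368 − 49.740983 = 35.406386
ρ = −K·T·e^{−rT}·N(−d₂) = -165.901133

price = 35.406386
ρ = -165.901133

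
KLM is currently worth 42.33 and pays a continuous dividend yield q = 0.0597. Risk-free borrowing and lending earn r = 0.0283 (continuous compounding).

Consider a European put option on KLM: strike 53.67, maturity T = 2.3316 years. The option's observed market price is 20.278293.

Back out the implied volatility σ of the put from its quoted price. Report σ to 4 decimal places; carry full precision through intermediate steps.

sigma = 0.4835

At σ = 0.4835 the Black–Scholes value reproduces the quote:
σ√T = 0.4835·√2.3316 = 0.738284
d₁ = (ln(S/K) + (r−q+σ²/2)T) / (σ√T) = (ln(42.33/53.67) + (0.0283−0.0597+0.4835²/2)·2.3316) / 0.738284 = (-0.237358 + 0.199319) / 0.738284 = -0.051523
d₂ = d₁ − σ√T = -0.051523 − 0.738284 = -0.789807
e^{−rT} = 0.936146
e^{−qT} = 0.870057
N(−d₁) = 0.520546,  N(−d₂) = 0.785180
V = K·e^{−rT}·N(−d₂) − S·e^{−qT}·N(−d₁) = 39.449737 − 19.171443 = 20.278293 (equal to the quote); since ∂V/∂σ > 0 for all σ, the implied volatility is unique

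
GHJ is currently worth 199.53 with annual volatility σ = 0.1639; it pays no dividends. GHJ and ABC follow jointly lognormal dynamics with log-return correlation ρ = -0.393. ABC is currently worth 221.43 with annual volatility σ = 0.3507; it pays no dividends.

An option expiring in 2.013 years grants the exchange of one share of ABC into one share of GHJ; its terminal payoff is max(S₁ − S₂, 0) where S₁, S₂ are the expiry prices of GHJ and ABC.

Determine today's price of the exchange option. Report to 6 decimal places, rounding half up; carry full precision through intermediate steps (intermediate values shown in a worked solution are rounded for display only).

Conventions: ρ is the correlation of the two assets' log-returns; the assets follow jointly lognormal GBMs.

σ_eff = √(σ₁² + σ₂² − 2ρσ₁σ₂) = √(0.1639² + 0.3507² − 2·-0.393·0.1639·0.3507) = 0.441625
d₁ = (ln(S₁/S₂) + (q₂ − q₁ + σ_eff²/2)T) / (σ_eff√T) = (ln(199.53/221.43) + (0.0 − 0.0 + 0.097516)·2.013) / 0.626579 = 0.147082
d₂ = d₁ − σ_eff√T = 0.147082 − 0.626579 = -0.479497
N(d₁) = 0.558466,  N(d₂) = 0.315793
V = S₁·e^{−q₁T}·N(d₁) − S₂·e^{−q₂T}·N(d₂) = 111.430805 − 69.925976 = 41.504829
Key observation: r never enters — measured in units of ABC, the claim is a call on S₁/S₂ struck at 1, so only the dividend yields and σ_eff matter.

exchange price = 41.504829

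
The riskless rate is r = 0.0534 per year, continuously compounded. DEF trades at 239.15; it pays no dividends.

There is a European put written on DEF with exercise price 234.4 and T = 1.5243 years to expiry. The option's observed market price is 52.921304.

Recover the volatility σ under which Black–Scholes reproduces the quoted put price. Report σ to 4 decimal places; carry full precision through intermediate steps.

At σ = 0.5818 the Black–Scholes value reproduces the quote:
σ√T = 0.5818·√1.5243 = 0.718305
d₁ = (ln(S/K) + (r+σ²/2)T) / (σ√T) = (ln(239.15/234.4) + (0.0534+0.5818²/2)·1.5243) / 0.718305 = (0.020062 + 0.339379) / 0.718305 = 0.500401
d₂ = d₁ − σ√T = 0.500401 − 0.718305 = -0.217904
e^{−rT} = 0.921827
N(−d₁) = 0.308396,  N(−d₂) = 0.586248
V = K·e^{−rT}·N(−d₂) − S·N(−d₁) = 126.674291 − 73.752987 = 52.921304 (the quoted price), and the Black–Scholes price is strictly increasing in σ, so σ is unique

sigma = 0.5818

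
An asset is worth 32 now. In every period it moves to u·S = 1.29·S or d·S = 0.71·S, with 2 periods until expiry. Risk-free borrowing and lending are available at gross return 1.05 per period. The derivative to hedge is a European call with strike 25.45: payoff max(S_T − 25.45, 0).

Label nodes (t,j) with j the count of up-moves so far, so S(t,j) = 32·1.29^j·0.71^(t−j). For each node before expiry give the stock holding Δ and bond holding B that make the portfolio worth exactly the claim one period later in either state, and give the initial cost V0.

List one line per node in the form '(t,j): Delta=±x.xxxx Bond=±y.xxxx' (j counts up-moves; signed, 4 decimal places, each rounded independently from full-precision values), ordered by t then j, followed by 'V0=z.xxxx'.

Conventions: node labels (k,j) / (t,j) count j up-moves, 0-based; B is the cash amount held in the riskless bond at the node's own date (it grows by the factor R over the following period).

Since d<R<u, set p* = (R−d)/(u−d) = 0.5862; price each node as the discounted p*-expectation of its children.
Expiry values: V(2,0)=0.0000, V(2,1)=3.8588, V(2,2)=27.8012
Node (1,0) S=22.7200: V=(p*·3.8588+(1−p*)·0.0000)/1.05=2.1543; Δ=(3.8588−0.0000)/(29.3088−16.1312)=0.2928; B=V−Δ·S=-4.4988
Node (1,1) S=41.2800: V=(p*·27.8012+(1−p*)·3.8588)/1.05=17.0419; Δ=(27.8012−3.8588)/(53.2512−29.3088)=1.0000; B=V−Δ·S=-24.2381
Node (0,0) S=32.0000: V=(p*·17.0419+(1−p*)·2.1543)/1.05=10.3634; Δ=(17.0419−2.1543)/(41.2800−22.7200)=0.8021; B=V−Δ·S=-15.3049
As a check, the time-0 holding Δ(0,0)·S0 + B(0,0) comes to 10.3634 — exactly V0.

(0,0): Delta=0.8021 Bond=-15.3049
(1,0): Delta=0.2928 Bond=-4.4988
(1,1): Delta=1.0000 Bond=-24.2381
V0=10.3634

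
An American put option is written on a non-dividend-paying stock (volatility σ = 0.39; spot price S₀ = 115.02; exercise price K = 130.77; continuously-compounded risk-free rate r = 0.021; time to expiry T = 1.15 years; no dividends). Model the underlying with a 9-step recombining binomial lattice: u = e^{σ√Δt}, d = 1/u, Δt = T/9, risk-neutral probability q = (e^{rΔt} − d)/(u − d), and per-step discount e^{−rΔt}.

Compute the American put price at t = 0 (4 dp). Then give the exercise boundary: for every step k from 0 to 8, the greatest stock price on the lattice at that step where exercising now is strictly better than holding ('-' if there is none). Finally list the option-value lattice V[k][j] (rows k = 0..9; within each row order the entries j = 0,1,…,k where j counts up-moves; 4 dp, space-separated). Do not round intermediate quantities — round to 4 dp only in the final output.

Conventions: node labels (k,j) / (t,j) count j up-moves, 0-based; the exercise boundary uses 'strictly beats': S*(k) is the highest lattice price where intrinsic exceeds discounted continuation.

price = 27.1785
boundary = - - - 75.7075 65.8558 75.7075 87.0330 100.0527 87.0330
tree:
27.1785
35.4925 18.1360
44.9479 25.2347 10.3867
55.0625 34.0144 15.6663 4.6058
64.9142 44.1916 22.9498 7.6985 1.2110
73.4839 55.0625 32.4173 12.6077 2.3120 0.0000
80.9384 64.9142 43.7370 20.0798 4.4141 0.0000 0.0000
87.4229 73.4839 55.0625 30.7173 8.4273 0.0000 0.0000 0.0000
93.0636 80.9384 64.9142 43.7370 16.0892 0.0000 0.0000 0.0000 0.0000
97.9703 87.4229 73.4839 55.0625 30.7173 0.0000 0.0000 0.0000 0.0000 0.0000

Δt=0.12778, u=1.14959, d=0.86987, q=0.47481, disc=e^(-rΔt)=0.99732
k=9 terminal: V=max(K-S,0) → 97.9703 87.4229 73.4839 55.0625 30.7173 0.0000 0.0000 0.0000 0.0000 0.0000
k=8: j=0 S=37.7064 intr=93.0636 cont=92.7132 V=93.0636[EX]; j=1 S=49.8316 intr=80.9384 cont=80.5880 V=80.9384[EX]; j=2 S=65.8558 intr=64.9142 cont=64.5637 V=64.9142[EX]; j=3 S=87.0330 intr=43.7370 cont=43.3866 V=43.7370[EX]; j=4 S=115.0200 intr=15.7500 cont=16.0892 V=16.0892[hold]; j=5 S=152.0068 intr=0.0000 cont=0.0000 V=0.0000[hold]; j=6 S=200.8873 intr=0.0000 cont=0.0000 V=0.0000[hold]; j=7 S=265.4862 intr=0.0000 cont=0.0000 V=0.0000[hold]; j=8 S=350.8581 intr=0.0000 cont=0.0000 V=0.0000[hold]  S*(8)=87.0330
k=7: j=0 S=43.3471 intr=87.4229 cont=87.0725 V=87.4229[EX]; j=1 S=57.2861 intr=73.4839 cont=73.1334 V=73.4839[EX]; j=2 S=75.7075 intr=55.0625 cont=54.7120 V=55.0625[EX]; j=3 S=100.0527 intr=30.7173 cont=30.5276 V=30.7173[EX]; j=4 S=132.2264 intr=0.0000 cont=8.4273 V=8.4273[hold]; j=5 S=174.7462 intr=0.0000 cont=0.0000 V=0.0000[hold]; j=6 S=230.9389 intr=0.0000 cont=0.0000 V=0.0000[hold]; j=7 S=305.2015 intr=0.0000 cont=0.0000 V=0.0000[hold]  S*(7)=100.0527
k=6: j=0 S=49.8316 intr=80.9384 cont=80.5880 V=80.9384[EX]; j=1 S=65.8558 intr=64.9142 cont=64.5637 V=64.9142[EX]; j=2 S=87.0330 intr=43.7370 cont=43.3866 V=43.7370[EX]; j=3 S=115.0200 intr=15.7500 cont=20.0798 V=20.0798[hold]; j=4 S=152.0068 intr=0.0000 cont=4.4141 V=4.4141[hold]; j=5 S=200.8873 intr=0.0000 cont=0.0000 V=0.0000[hold]; j=6 S=265.4862 intr=0.0000 cont=0.0000 V=0.0000[hold]  S*(6)=87.0330
k=5: j=0 S=57.2861 intr=73.4839 cont=73.1334 V=73.4839[EX]; j=1 S=75.7075 intr=55.0625 cont=54.7120 V=55.0625[EX]; j=2 S=100.0527 intr=30.7173 cont=32.4173 V=32.4173[hold]; j=3 S=132.2264 intr=0.0000 cont=12.6077 V=12.6077[hold]; j=4 S=174.7462 intr=0.0000 cont=2.3120 V=2.3120[hold]; j=5 S=230.9389 intr=0.0000 cont=0.0000 V=0.0000[hold]  S*(5)=75.7075
k=4: j=0 S=65.8558 intr=64.9142 cont=64.5637 V=64.9142[EX]; j=1 S=87.0330 intr=43.7370 cont=44.1916 V=44.1916[hold]; j=2 S=115.0200 intr=15.7500 cont=22.9498 V=22.9498[hold]; j=3 S=152.0068 intr=0.0000 cont=7.6985 V=7.6985[hold]; j=4 S=200.8873 intr=0.0000 cont=1.2110 V=1.2110[hold]  S*(4)=65.8558
k=3: j=0 S=75.7075 intr=55.0625 cont=54.9273 V=55.0625[EX]; j=1 S=100.0527 intr=30.7173 cont=34.0144 V=34.0144[hold]; j=2 S=132.2264 intr=0.0000 cont=15.6663 V=15.6663[hold]; j=3 S=174.7462 intr=0.0000 cont=4.6058 V=4.6058[hold]  S*(3)=75.7075
k=2: j=0 S=87.0330 intr=43.7370 cont=44.9479 V=44.9479[hold]; j=1 S=115.0200 intr=15.7500 cont=25.2347 V=25.2347[hold]; j=2 S=152.0068 intr=0.0000 cont=10.3867 V=10.3867[hold]  S*(2)=-
k=1: j=0 S=100.0527 intr=30.7173 cont=35.4925 V=35.4925[hold]; j=1 S=132.2264 intr=0.0000 cont=18.1360 V=18.1360[hold]  S*(1)=-
k=0: j=0 S=115.0200 intr=15.7500 cont=27.1785 V=27.1785[hold]  S*(0)=-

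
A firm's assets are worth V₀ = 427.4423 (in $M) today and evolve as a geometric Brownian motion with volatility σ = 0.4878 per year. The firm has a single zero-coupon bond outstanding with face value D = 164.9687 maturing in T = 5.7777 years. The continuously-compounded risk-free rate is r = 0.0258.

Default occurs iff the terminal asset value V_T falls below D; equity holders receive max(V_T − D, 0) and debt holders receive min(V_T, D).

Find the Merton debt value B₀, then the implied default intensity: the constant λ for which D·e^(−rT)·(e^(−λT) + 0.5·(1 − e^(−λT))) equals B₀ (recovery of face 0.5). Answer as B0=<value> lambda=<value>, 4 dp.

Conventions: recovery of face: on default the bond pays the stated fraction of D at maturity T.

B0=117.8384 lambda=0.0724

Work the structural quantities from V₀ = 427.4423 against face 164.9687:
d₁ = [ln(V₀/D) + (r + σ²/2)T] / (σ√T)
   = [ln(427.4423/164.9687) + (0.0258 + 0.5·0.4878²)·5.7777] / (0.4878·√5.7777)
   = [0.952064 + 0.836463] / 1.172517 = 1.525373
d₂ = d₁ − σ√T = 1.525373 − 1.172517 = 0.352856
N(d₁) = 0.936417,  N(d₂) = 0.637902,  e^(−rT) = 0.861513
E₀ = V₀·N(d₁) − D·e^(−rT)·N(d₂)
   = 427.4423·0.936417 − 164.9687·0.861513·0.637902 = 309.603881
B₀ = V₀ − E₀ = 427.4423 − 309.603881 = 117.838419
e^(−λT) = (B₀·e^(rT)/D − 0.5)/(1 − 0.5) = (117.8384·1.160748/164.9687 − 0.5)/0.5 = 0.65826235
λ = −ln(0.65826235)/5.7777 = 0.072373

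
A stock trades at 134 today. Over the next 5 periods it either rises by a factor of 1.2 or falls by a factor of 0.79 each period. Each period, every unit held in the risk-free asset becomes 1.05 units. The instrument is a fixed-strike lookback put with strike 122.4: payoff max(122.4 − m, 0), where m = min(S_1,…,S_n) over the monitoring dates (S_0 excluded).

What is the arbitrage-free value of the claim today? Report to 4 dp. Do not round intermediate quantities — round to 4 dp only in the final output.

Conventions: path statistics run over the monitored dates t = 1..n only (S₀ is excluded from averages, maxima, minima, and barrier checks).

price = 12.7097

Under the martingale measure an up-move has probability p* = 0.6341; value the claim as the probability-weighted average of per-path payoffs, discounted 5 periods at R = 1.05.
Enumerate all 2^5 = 32 price paths (U = up ×1.2, D = down ×0.79); each path with k up-moves has probability p*^k·(1−p*)^(5−k).
DDDDD: m=41.2326, payoff=81.1674, prob=0.006554
UDDDD: m=62.6317, payoff=59.7683, prob=0.011361
DUDDD: m=62.6317, payoff=59.7683, prob=0.011361
UUDDD: m=95.1368, payoff=27.2632, prob=0.019693
DDUDD: m=62.6317, payoff=59.7683, prob=0.011361
UDUDD: m=95.1368, payoff=27.2632, prob=0.019693
DUUDD: m=95.1368, payoff=27.2632, prob=0.019693
UUUDD: m=144.5116, payoff=0.0000, prob=0.034134
DDDUD: m=62.6317, payoff=59.7683, prob=0.011361
UDDUD: m=95.1368, payoff=27.2632, prob=0.019693
DUDUD: m=95.1368, payoff=27.2632, prob=0.019693
UUDUD: m=144.5116, payoff=0.0000, prob=0.034134
DDUUD: m=83.6294, payoff=38.7706, prob=0.019693
UDUUD: m=127.0320, payoff=0.0000, prob=0.034134
DUUUD: m=105.8600, payoff=16.5400, prob=0.034134
UUUUD: m=160.8000, payoff=0.0000, prob=0.059165
DDDDU: m=52.1931, payoff=70.2069, prob=0.011361
UDDDU: m=79.2807, payoff=43.1193, prob=0.019693
DUDDU: m=79.2807, payoff=43.1193, prob=0.019693
UUDDU: m=120.4263, payoff=1.9737, prob=0.034134
DDUDU: m=79.2807, payoff=43.1193, prob=0.019693
UDUDU: m=120.4263, payoff=1.9737, prob=0.034134
DUUDU: m=105.8600, payoff=16.5400, prob=0.034134
UUUDU: m=160.8000, payoff=0.0000, prob=0.059165
DDDUU: m=66.0672, payoff=56.3328, prob=0.019693
UDDUU: m=100.3553, payoff=22.0447, prob=0.034134
DUDUU: m=100.3553, payoff=22.0447, prob=0.034134
UUDUU: m=152.4384, payoff=0.0000, prob=0.059165
DDUUU: m=83.6294, payoff=38.7706, prob=0.034134
UDUUU: m=127.0320, payoff=0.0000, prob=0.059165
DUUUU: m=105.8600, payoff=16.5400, prob=0.059165
UUUUU: m=160.8000, payoff=0.0000, prob=0.102553
Price = Σ prob·payoff / R^5 = 16.221161 / 1.276282 = 12.7097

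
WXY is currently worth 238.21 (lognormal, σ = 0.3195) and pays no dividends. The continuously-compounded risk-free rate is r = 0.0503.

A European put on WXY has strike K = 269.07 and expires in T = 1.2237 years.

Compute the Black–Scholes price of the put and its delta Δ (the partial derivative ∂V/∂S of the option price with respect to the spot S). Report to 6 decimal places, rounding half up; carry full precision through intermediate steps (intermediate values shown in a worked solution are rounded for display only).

σ√T = 0.3195·√1.2237 = 0.353434
d₁ = (ln(S/K) + (r+σ²/2)T) / (σ√T) = (ln(238.21/269.07) + (0.0503+0.3195²/2)·1.2237) / 0.353434 = (-0.121819 + 0.124010) / 0.353434 = 0.006199
d₂ = d₁ − σ√T = 0.006199 − 0.353434 = -0.347235
e^{−rT} = 0.940304
N(−d₁) = 0.497527,  N(−d₂) = 0.635793
Put price V = K·e^{−rT}·N(−d₂) − S·N(−d₁) = 160.860341 − 118.515889 = 42.344453
Δ = −N(−d₁) = -0.497527

price = 42.344453
Δ = -0.497527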